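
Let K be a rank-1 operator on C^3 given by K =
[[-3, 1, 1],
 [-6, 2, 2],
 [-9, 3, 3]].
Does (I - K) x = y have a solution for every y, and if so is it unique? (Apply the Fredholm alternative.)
(I - K) is invertible (det(I - K) = -1 ≠ 0), so for every y in C^3 the equation (I - K) x = y has a unique solution.

K has rank 1, so it is an outer product K = u v^T: every row of K is a multiple of one row vector. Reading off the entries, u = (1, 2, 3) and v = (-3, 1, 1) (row i of K equals u_i·v^T). A rank-one matrix u v^T satisfies K u = u (v·u) and kills the (2)-dimensional subspace v^⊥, so its characteristic polynomial is lambda^2 (lambda - v·u) with v·u = tr K = 2. Hence the eigenvalues of I - K are 1 (multiplicity 2) and 1 - (2) = -1, so det(I - K) = -1. (Direct check: I - K =
[[4, -1, -1],
 [6, -1, -2],
 [9, -3, -2]]
has determinant -1.) The finite-dimensional Fredholm alternative says: either (I - K) is invertible, or ker(I - K) ≠ {0} and then range(I - K) = ker((I - K)^*)^⊥, with dim ker(I - K) = dim ker((I - K)^*). Since det(I - K) ≠ 0, 1 is not an eigenvalue of K and ker(I - K) = {0}, so we are in the first case: for every y there is a unique x = (I - K)^(-1) y. Explicitly, by the Sherman–Morrison formula, (I - u v^T)^(-1) = I + u v^T/(1 - v·u), i.e. (I - K)^(-1) = I - K.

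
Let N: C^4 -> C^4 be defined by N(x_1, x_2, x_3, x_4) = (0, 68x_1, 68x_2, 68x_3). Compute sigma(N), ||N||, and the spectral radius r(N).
sigma(N) = {0}; ||N|| = 68; r(N) = 0. (N is nilpotent with N^4 = 0.)

On C^4, N is a strictly lower-triangular matrix with 68 on the subdiagonal and zeros elsewhere, so its characteristic polynomial is lambda^4 and every eigenvalue is 0: sigma(N) = {0}. For the operator norm, N e_i = 68e_{i+1} for i = 1, ..., 3 and N e_4 = 0, so the singular values of N are 68 (with multiplicity 3) and 0; hence ||N|| = 68. The spectral radius r(N) = max|lambda| = 0. Note ||N|| > r(N) — characteristic of non-normal nilpotent operators. Indeed N^4 = 0.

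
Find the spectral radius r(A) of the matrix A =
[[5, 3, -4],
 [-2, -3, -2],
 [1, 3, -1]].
r(A) ≈ 4.0255

The eigenvalues of A are the roots of its characteristic polynomial. With M = A (coefficients from the trace, the sum of principal 2x2 minors, and det A):
  p(λ) = det(λ I - M) = λ^3 - λ^2 - λ - 45.
No integer candidate from the rational root theorem (±divisors of 45) is a root, so the roots are irrational. The cubic discriminant is Δ = -55660 < 0, so there is one real root and a complex-conjugate pair. p(4) = -1 and p(5) = 50 have opposite signs, so a root lies in (4, 5); Newton's method refines it to λ ≈ 4.0255. Dividing out (λ - (4.0255)) leaves approximately λ^2 + 3.0255λ + 11.1789. For λ^2 + 3.0255λ + 11.1789 the discriminant is -35.562. It is negative, so the remaining roots are the complex-conjugate pair λ ≈ -1.5127 ± 2.9817i. Their product equals the constant term, so |λ|^2 ≈ 11.1789 and |λ| ≈ 3.3435.
Thus the eigenvalues (to 4 decimals) are 4.0255 (modulus 4.0255); -1.5127 ± 2.9817i (modulus 3.3435). The spectral radius is the largest modulus: r(A) ≈ 4.0255. (Cross-check: r(A) ≤ ||A||_2 ≈ 7.8234; equality holds whenever A is normal, though it can also hold for some non-normal A.)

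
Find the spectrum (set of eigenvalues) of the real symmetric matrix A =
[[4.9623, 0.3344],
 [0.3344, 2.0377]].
sigma(A) ≈ {2, 5}

A is real symmetric, so its spectrum consists of real eigenvalues. Expanding the characteristic polynomial of the displayed matrix gives
  det(λ I - A) = p(λ) = λ^2 + (-7)λ + (10).
Solving p(λ) = 0 yields eigenvalues ≈ 2, 5. (A is shown rounded to 4 decimals, so these recover the underlying integer eigenvalues to within that precision.)
Verification: the trace of A = 7 equals the sum of eigenvalues 7, and det(A) ≈ 9.9999 matches the eigenvalue product 10.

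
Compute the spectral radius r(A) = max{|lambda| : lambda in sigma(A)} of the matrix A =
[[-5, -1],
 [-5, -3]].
r(A) = (8 + sqrt(24))/2 ≈ 6.4495

The eigenvalues of A are the roots of its characteristic polynomial. With M = A (coefficients from the trace and determinant):
  p(λ) = det(λ I - M) = λ^2 + 8λ + 10.
For λ^2 + 8λ + 10 the discriminant is 24. It is nonnegative but not a perfect square, so the roots are real and irrational: λ = (-8 ± sqrt(24))/2 ≈ -1.5505, -6.4495.
Thus the eigenvalues (to 4 decimals) are -1.5505 (modulus 1.5505); -6.4495 (modulus 6.4495). The spectral radius is the largest modulus: r(A) = (8 + sqrt(24))/2 ≈ 6.4495. (Cross-check: r(A) ≤ ||A||_2 ≈ 7.6344; equality holds whenever A is normal, though it can also hold for some non-normal A.)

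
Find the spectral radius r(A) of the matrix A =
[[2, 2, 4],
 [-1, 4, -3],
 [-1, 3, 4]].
r(A) ≈ 5.3933

The eigenvalues of A are the roots of its characteristic polynomial. With M = A (coefficients from the trace, the sum of principal 2x2 minors, and det A):
  p(λ) = det(λ I - M) = λ^3 - 10λ^2 + 47λ - 68.
No integer candidate from the rational root theorem (±divisors of 68) is a root, so the roots are irrational. The cubic discriminant is Δ = -15960 < 0, so there is one real root and a complex-conjugate pair. p(2) = -6 and p(3) = 10 have opposite signs, so a root lies in (2, 3); Newton's method refines it to λ ≈ 2.3378. Dividing out (λ - (2.3378)) leaves approximately λ^2 - 7.6622λ + 29.0874. For λ^2 - 7.6622λ + 29.0874 the discriminant is -57.64. It is negative, so the remaining roots are the complex-conjugate pair λ ≈ 3.8311 ± 3.7961i. Their product equals the constant term, so |λ|^2 ≈ 29.0874 and |λ| ≈ 5.3933.
Thus the eigenvalues (to 4 decimals) are 2.3378 (modulus 2.3378); 3.8311 ± 3.7961i (modulus 5.3933). The spectral radius is the largest modulus: r(A) ≈ 5.3933. (Cross-check: r(A) ≤ ||A||_2 ≈ 6.7555; equality holds whenever A is normal, though it can also hold for some non-normal A.)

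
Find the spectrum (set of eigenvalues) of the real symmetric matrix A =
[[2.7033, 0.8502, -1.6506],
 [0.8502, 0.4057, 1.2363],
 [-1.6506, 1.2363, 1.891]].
sigma(A) ≈ {-1, 2, 4}

A is real symmetric, so its spectrum consists of real eigenvalues. Expanding the characteristic polynomial of the displayed matrix gives
  det(λ I - A) = p(λ) = λ^3 + (-5)λ^2 + (2)λ + (8).
Solving p(λ) = 0 yields eigenvalues ≈ -1, 2, 4. (A is shown rounded to 4 decimals, so these recover the underlying integer eigenvalues to within that precision.)
Verification: the trace of A = 5 equals the sum of eigenvalues 5, and det(A) ≈ -8.0000 matches the eigenvalue product -8.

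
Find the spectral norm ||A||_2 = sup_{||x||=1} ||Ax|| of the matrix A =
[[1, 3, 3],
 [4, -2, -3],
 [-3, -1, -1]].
||A||_2 ≈ 6.0112 (= sqrt(largest eigenvalue of A^T A))

||A||_2 = sigma_max(A) = sqrt(lambda_max(A^T A)). Form the symmetric matrix M = A^T A =
[[26, -2, -6],
 [-2, 14, 16],
 [-6, 16, 19]].
Its characteristic polynomial (trace, sum of principal 2x2 minors, determinant of M give the coefficients) is
  p(λ) = det(λ I - M) = λ^3 - 59λ^2 + 828λ - 64.
No integer candidate from the rational root theorem (±divisors of 64) is a root, so the roots are irrational. The cubic discriminant is Δ = 119453584 > 0, so there are three distinct real roots. p(0) = -64 and p(1) = 706 have opposite signs, so a root lies in (0, 1); Newton's method refines it to λ ≈ 0.0777. p(22) = 244 and p(23) = -64 have opposite signs, so a root lies in (22, 23); Newton's method refines it to λ ≈ 22.7874. p(36) = -64 and p(37) = 454 have opposite signs, so a root lies in (36, 37); Newton's method refines it to λ ≈ 36.1348. Check (Vieta): the three roots sum to 59, matching tr M = 59.
So the eigenvalues of A^T A are ≈ 0.0777, 22.7874, 36.1348 (all ≥ 0, as they must be for A^T A). The largest is λ_max ≈ 36.1348, hence ||A||_2 = sqrt(λ_max) ≈ 6.0112.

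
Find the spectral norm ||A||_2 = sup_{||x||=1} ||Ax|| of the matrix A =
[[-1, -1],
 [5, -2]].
||A||_2 = sqrt((31 + sqrt(765))/2) ≈ 5.4157 (= sqrt(largest eigenvalue of A^T A))

||A||_2 = sigma_max(A) = sqrt(lambda_max(A^T A)). Form the symmetric matrix M = A^T A =
[[26, -9],
 [-9, 5]].
Its characteristic polynomial (trace, determinant of M give the coefficients) is
  p(λ) = det(λ I - M) = λ^2 - 31λ + 49.
For λ^2 - 31λ + 49 the discriminant is 765. It is nonnegative but not a perfect square, so the roots are real and irrational: λ = (31 ± sqrt(765))/2 ≈ 29.3293, 1.6707.
So the eigenvalues of A^T A are ≈ 1.6707, 29.3293 (all ≥ 0, as they must be for A^T A). The largest is λ_max = (31 + sqrt(765))/2 ≈ 29.3293, hence ||A||_2 = sqrt(λ_max) = sqrt((31 + sqrt(765))/2) ≈ 5.4157.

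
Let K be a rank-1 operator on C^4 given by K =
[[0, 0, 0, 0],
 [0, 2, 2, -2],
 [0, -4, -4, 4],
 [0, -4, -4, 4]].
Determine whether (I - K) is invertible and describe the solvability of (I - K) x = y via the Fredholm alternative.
(I - K) is invertible (det(I - K) = -1 ≠ 0), so for every y in C^4 the equation (I - K) x = y has a unique solution.

K has rank 1, so it is an outer product K = u v^T: every row of K is a multiple of one row vector. Reading off the entries, u = (0, -1, 2, 2) and v = (0, -2, -2, 2) (row i of K equals u_i·v^T). A rank-one matrix u v^T satisfies K u = u (v·u) and kills the (3)-dimensional subspace v^⊥, so its characteristic polynomial is lambda^3 (lambda - v·u) with v·u = tr K = 2. Hence the eigenvalues of I - K are 1 (multiplicity 3) and 1 - (2) = -1, so det(I - K) = -1. (Direct check: I - K =
[[1, 0, 0, 0],
 [0, -1, -2, 2],
 [0, 4, 5, -4],
 [0, 4, 4, -3]]
has determinant -1.) The finite-dimensional Fredholm alternative says: either (I - K) is invertible, or ker(I - K) ≠ {0} and then range(I - K) = ker((I - K)^*)^⊥, with dim ker(I - K) = dim ker((I - K)^*). Since det(I - K) ≠ 0, 1 is not an eigenvalue of K and ker(I - K) = {0}, so we are in the first case: for every y there is a unique x = (I - K)^(-1) y. Explicitly, by the Sherman–Morrison formula, (I - u v^T)^(-1) = I + u v^T/(1 - v·u), i.e. (I - K)^(-1) = I - K.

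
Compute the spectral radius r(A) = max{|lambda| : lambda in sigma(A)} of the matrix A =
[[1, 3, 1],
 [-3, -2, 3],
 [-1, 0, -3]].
r(A) ≈ 3.4809

The eigenvalues of A are the roots of its characteristic polynomial. With M = A (coefficients from the trace, the sum of principal 2x2 minors, and det A):
  p(λ) = det(λ I - M) = λ^3 + 4λ^2 + 11λ + 32.
No integer candidate from the rational root theorem (±divisors of 32) is a root, so the roots are irrational. The cubic discriminant is Δ = -13884 < 0, so there is one real root and a complex-conjugate pair. p(-4) = -12 and p(-3) = 8 have opposite signs, so a root lies in (-4, -3); Newton's method refines it to λ ≈ -3.4809. Dividing out (λ - (-3.4809)) leaves approximately λ^2 + 0.5191λ + 9.193. For λ^2 + 0.5191λ + 9.193 the discriminant is -36.5027. It is negative, so the remaining roots are the complex-conjugate pair λ ≈ -0.2596 ± 3.0209i. Their product equals the constant term, so |λ|^2 ≈ 9.193 and |λ| ≈ 3.032.
Thus the eigenvalues (to 4 decimals) are -3.4809 (modulus 3.4809); -0.2596 ± 3.0209i (modulus 3.032). The spectral radius is the largest modulus: r(A) ≈ 3.4809. (Cross-check: r(A) ≤ ||A||_2 ≈ 5.074; equality holds whenever A is normal, though it can also hold for some non-normal A.)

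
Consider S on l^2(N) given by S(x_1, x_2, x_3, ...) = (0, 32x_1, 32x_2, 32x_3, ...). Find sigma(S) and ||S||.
sigma(S) = closed disk {z in C : |z| ≤ 32}; ||S|| = 32

Note S = 32·U where U is the unit right shift (U x)_k = x_{k-1} (with x_0 := 0); so ||S|| = 32||U|| and sigma(S) = 32·sigma(U). ||S x||^2 = sum_{k≥1} |32x_k|^2 = 1024||x||^2, so ||S|| = 32 and sigma(S) ⊂ {|z| ≤ 32}. For any |lambda| < 32, the equation (S - lambda I) x = 0 forces x_1 = 0, then 32x_k = lambda x_{k+1} ⇒ x = 0, so S has no eigenvalues. But (S - lambda I) is not surjective for |lambda| < 32: solving (S - lambda I) x = e_1 would require x_n proportional to (lambda/32)^(-n), which is not in l^2. So every |lambda| < 32 lies in the residual spectrum. The boundary |lambda| = 32 is in the approximate point spectrum (the spectrum is closed). Hence sigma(S) is the closed disk of radius 32.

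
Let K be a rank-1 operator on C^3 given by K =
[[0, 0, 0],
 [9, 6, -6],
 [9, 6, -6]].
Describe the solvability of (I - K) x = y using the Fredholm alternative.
(I - K) is invertible (det(I - K) = 1 ≠ 0), so for every y in C^3 the equation (I - K) x = y has a unique solution.

K has rank 1, so it is an outer product K = u v^T: every row of K is a multiple of one row vector. Reading off the entries, u = (0, 3, 3) and v = (3, 2, -2) (row i of K equals u_i·v^T). A rank-one matrix u v^T satisfies K u = u (v·u) and kills the (2)-dimensional subspace v^⊥, so its characteristic polynomial is lambda^2 (lambda - v·u) with v·u = tr K = 0. Hence the eigenvalues of I - K are 1 (multiplicity 2) and 1 - (0) = 1, so det(I - K) = 1. (Direct check: I - K =
[[1, 0, 0],
 [-9, -5, 6],
 [-9, -6, 7]]
has determinant 1.) The finite-dimensional Fredholm alternative says: either (I - K) is invertible, or ker(I - K) ≠ {0} and then range(I - K) = ker((I - K)^*)^⊥, with dim ker(I - K) = dim ker((I - K)^*). Since det(I - K) ≠ 0, 1 is not an eigenvalue of K and ker(I - K) = {0}, so we are in the first case: for every y there is a unique x = (I - K)^(-1) y. Explicitly, by the Sherman–Morrison formula, (I - u v^T)^(-1) = I + u v^T/(1 - v·u), i.e. (I - K)^(-1) = I + K.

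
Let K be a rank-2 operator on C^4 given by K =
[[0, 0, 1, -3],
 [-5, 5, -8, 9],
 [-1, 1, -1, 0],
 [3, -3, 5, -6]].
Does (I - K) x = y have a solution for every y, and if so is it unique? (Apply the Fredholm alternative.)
(I - K) is invertible (det(I - K) = 19 ≠ 0), so for every y in C^4 the equation (I - K) x = y has a unique solution.

K has rank 2 and factors as K = U V^T = u1 v1^T + u2 v2^T with u1 = (-2, 1, -1, -1), v1 = (1, -1, 1, 0), u2 = (1, -3, 0, 2), v2 = (2, -2, 3, -3) (multiplying out reproduces the displayed K). The nonzero eigenvalues of U V^T coincide with those of the 2 x 2 matrix G = V^T U = [[v1·u1, v1·u2], [v2·u1, v2·u2]] = [[-4, 4], [-6, 2]], and by the Sylvester determinant identity det(I_4 - U V^T) = det(I_2 - V^T U) = det([[5, -4], [6, -1]]) = (5)(-1) - (-4)(6) = 19. (Direct check: I - K =
[[1, 0, -1, 3],
 [5, -4, 8, -9],
 [1, -1, 2, 0],
 [-3, 3, -5, 7]]
has determinant 19.) The finite-dimensional Fredholm alternative says: either (I - K) is invertible, or ker(I - K) ≠ {0} and then range(I - K) = ker((I - K)^*)^⊥, with dim ker(I - K) = dim ker((I - K)^*). Since det(I - K) ≠ 0, 1 is not an eigenvalue of K and ker(I - K) = {0}, so we are in the first case: for every y there is a unique x = (I - K)^(-1) y. (Explicitly, by the Woodbury identity, (I - U V^T)^(-1) = I + U (I_2 - G)^(-1) V^T.)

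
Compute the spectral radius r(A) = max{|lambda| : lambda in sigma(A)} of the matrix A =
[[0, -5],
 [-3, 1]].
r(A) = (1 + sqrt(61))/2 ≈ 4.4051

The eigenvalues of A are the roots of its characteristic polynomial. With M = A (coefficients from the trace and determinant):
  p(λ) = det(λ I - M) = λ^2 - λ - 15.
For λ^2 - λ - 15 the discriminant is 61. It is nonnegative but not a perfect square, so the roots are real and irrational: λ = (1 ± sqrt(61))/2 ≈ 4.4051, -3.4051.
Thus the eigenvalues (to 4 decimals) are 4.4051 (modulus 4.4051); -3.4051 (modulus 3.4051). The spectral radius is the largest modulus: r(A) = (1 + sqrt(61))/2 ≈ 4.4051. (Cross-check: r(A) ≤ ||A||_2 ≈ 5.1492; equality holds whenever A is normal, though it can also hold for some non-normal A.)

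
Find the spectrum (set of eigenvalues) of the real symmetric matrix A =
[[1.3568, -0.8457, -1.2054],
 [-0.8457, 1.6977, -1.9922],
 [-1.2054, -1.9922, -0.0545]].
sigma(A) ≈ {-2, 2, 3}

A is real symmetric, so its spectrum consists of real eigenvalues. Expanding the characteristic polynomial of the displayed matrix gives
  det(λ I - A) = p(λ) = λ^3 + (-3)λ^2 + (-4)λ + (12).
Solving p(λ) = 0 yields eigenvalues ≈ -2, 2, 3. (A is shown rounded to 4 decimals, so these recover the underlying integer eigenvalues to within that precision.)
Verification: the trace of A = 3 equals the sum of eigenvalues 3, and det(A) ≈ -12.0000 matches the eigenvalue product -12.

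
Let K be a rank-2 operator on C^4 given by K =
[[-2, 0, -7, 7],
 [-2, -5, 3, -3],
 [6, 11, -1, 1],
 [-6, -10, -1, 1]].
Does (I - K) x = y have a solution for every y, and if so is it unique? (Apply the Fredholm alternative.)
(I - K) is invertible (det(I - K) = 39 ≠ 0), so for every y in C^4 the equation (I - K) x = y has a unique solution.

K has rank 2 and factors as K = U V^T = u1 v1^T + u2 v2^T with u1 = (3, -2, 2, -1), v1 = (0, 1, -2, 2), u2 = (-1, -1, 3, -3), v2 = (2, 3, 1, -1) (multiplying out reproduces the displayed K). The nonzero eigenvalues of U V^T coincide with those of the 2 x 2 matrix G = V^T U = [[v1·u1, v1·u2], [v2·u1, v2·u2]] = [[-8, -13], [3, 1]], and by the Sylvester determinant identity det(I_4 - U V^T) = det(I_2 - V^T U) = det([[9, 13], [-3, 0]]) = (9)(0) - (13)(-3) = 39. (Direct check: I - K =
[[3, 0, 7, -7],
 [2, 6, -3, 3],
 [-6, -11, 2, -1],
 [6, 10, 1, 0]]
has determinant 39.) The finite-dimensional Fredholm alternative says: either (I - K) is invertible, or ker(I - K) ≠ {0} and then range(I - K) = ker((I - K)^*)^⊥, with dim ker(I - K) = dim ker((I - K)^*). Since det(I - K) ≠ 0, 1 is not an eigenvalue of K and ker(I - K) = {0}, so we are in the first case: for every y there is a unique x = (I - K)^(-1) y. (Explicitly, by the Woodbury identity, (I - U V^T)^(-1) = I + U (I_2 - G)^(-1) V^T.)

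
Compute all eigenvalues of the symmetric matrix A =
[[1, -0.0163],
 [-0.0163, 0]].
sigma(A) ≈ {0, 1}

A is real symmetric, so its spectrum consists of real eigenvalues. Expanding the characteristic polynomial of the displayed matrix gives
  det(λ I - A) = p(λ) = λ^2 + (-1)λ + (0).
Solving p(λ) = 0 yields eigenvalues ≈ 0, 1. (A is shown rounded to 4 decimals, so these recover the underlying integer eigenvalues to within that precision.)
Verification: the trace of A = 1 equals the sum of eigenvalues 1, and det(A) ≈ 0.0000 matches the eigenvalue product 0.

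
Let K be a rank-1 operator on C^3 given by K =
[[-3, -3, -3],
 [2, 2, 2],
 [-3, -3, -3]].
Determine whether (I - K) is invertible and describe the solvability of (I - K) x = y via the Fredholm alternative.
(I - K) is invertible (det(I - K) = 5 ≠ 0), so for every y in C^3 the equation (I - K) x = y has a unique solution.

K has rank 1, so it is an outer product K = u v^T: every row of K is a multiple of one row vector. Reading off the entries, u = (3, -2, 3) and v = (-1, -1, -1) (row i of K equals u_i·v^T). A rank-one matrix u v^T satisfies K u = u (v·u) and kills the (2)-dimensional subspace v^⊥, so its characteristic polynomial is lambda^2 (lambda - v·u) with v·u = tr K = -4. Hence the eigenvalues of I - K are 1 (multiplicity 2) and 1 - (-4) = 5, so det(I - K) = 5. (Direct check: I - K =
[[4, 3, 3],
 [-2, -1, -2],
 [3, 3, 4]]
has determinant 5.) The finite-dimensional Fredholm alternative says: either (I - K) is invertible, or ker(I - K) ≠ {0} and then range(I - K) = ker((I - K)^*)^⊥, with dim ker(I - K) = dim ker((I - K)^*). Since det(I - K) ≠ 0, 1 is not an eigenvalue of K and ker(I - K) = {0}, so we are in the first case: for every y there is a unique x = (I - K)^(-1) y. Explicitly, by the Sherman–Morrison formula, (I - u v^T)^(-1) = I + u v^T/(1 - v·u), i.e. (I - K)^(-1) = I + K/(5).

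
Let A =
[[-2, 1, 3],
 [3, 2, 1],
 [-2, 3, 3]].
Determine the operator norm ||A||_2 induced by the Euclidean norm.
||A||_2 ≈ 5.8858 (= sqrt(largest eigenvalue of A^T A))

||A||_2 = sigma_max(A) = sqrt(lambda_max(A^T A)). Form the symmetric matrix M = A^T A =
[[17, -2, -9],
 [-2, 14, 14],
 [-9, 14, 19]].
Its characteristic polynomial (trace, sum of principal 2x2 minors, determinant of M give the coefficients) is
  p(λ) = det(λ I - M) = λ^3 - 50λ^2 + 546λ - 484.
No integer candidate from the rational root theorem (±divisors of 484) is a root, so the roots are irrational. The cubic discriminant is Δ = 83717344 > 0, so there are three distinct real roots. p(0) = -484 and p(1) = 13 have opposite signs, so a root lies in (0, 1); Newton's method refines it to λ ≈ 0.9711. p(14) = 104 and p(15) = -169 have opposite signs, so a root lies in (14, 15); Newton's method refines it to λ ≈ 14.3867. p(34) = -416 and p(35) = 251 have opposite signs, so a root lies in (34, 35); Newton's method refines it to λ ≈ 34.6422. Check (Vieta): the three roots sum to 50, matching tr M = 50.
So the eigenvalues of A^T A are ≈ 0.9711, 14.3867, 34.6422 (all ≥ 0, as they must be for A^T A). The largest is λ_max ≈ 34.6422, hence ||A||_2 = sqrt(λ_max) ≈ 5.8858.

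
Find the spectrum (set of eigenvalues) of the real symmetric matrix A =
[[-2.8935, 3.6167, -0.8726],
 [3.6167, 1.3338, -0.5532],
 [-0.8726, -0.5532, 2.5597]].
sigma(A) ≈ {-5, 2, 4}

A is real symmetric, so its spectrum consists of real eigenvalues. Expanding the characteristic polynomial of the displayed matrix gives
  det(λ I - A) = p(λ) = λ^3 + (-1)λ^2 + (-22)λ + (40).
Solving p(λ) = 0 yields eigenvalues ≈ -5, 2, 4. (A is shown rounded to 4 decimals, so these recover the underlying integer eigenvalues to within that precision.)
Verification: the trace of A = 1 equals the sum of eigenvalues 1, and det(A) ≈ -39.9994 matches the eigenvalue product -40.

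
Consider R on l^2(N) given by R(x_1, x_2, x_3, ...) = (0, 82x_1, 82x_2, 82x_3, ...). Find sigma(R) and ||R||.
sigma(R) = closed disk {z in C : |z| ≤ 82}; ||R|| = 82

Note R = 82·U where U is the unit right shift (U x)_k = x_{k-1} (with x_0 := 0); so ||R|| = 82||U|| and sigma(R) = 82·sigma(U). ||R x||^2 = sum_{k≥1} |82x_k|^2 = 6724||x||^2, so ||R|| = 82 and sigma(R) ⊂ {|z| ≤ 82}. For any |lambda| < 82, the equation (R - lambda I) x = 0 forces x_1 = 0, then 82x_k = lambda x_{k+1} ⇒ x = 0, so R has no eigenvalues. But (R - lambda I) is not surjective for |lambda| < 82: solving (R - lambda I) x = e_1 would require x_n proportional to (lambda/82)^(-n), which is not in l^2. So every |lambda| < 82 lies in the residual spectrum. The boundary |lambda| = 82 is in the approximate point spectrum (the spectrum is closed). Hence sigma(R) is the closed disk of radius 82.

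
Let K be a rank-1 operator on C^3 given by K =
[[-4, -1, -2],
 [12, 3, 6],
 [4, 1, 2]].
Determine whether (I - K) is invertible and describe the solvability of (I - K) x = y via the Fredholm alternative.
(I - K) is singular (det(I - K) = 0, i.e. 1 ∈ sigma(K)). (I - K) x = y is solvable iff y ⊥ ker((I - K)^*) = span{(-4, -1, -2)}, i.e. iff -4y_1 - y_2 - 2y_3 = 0. When solvable, the solutions are x = y + c·(1, -3, -1), c arbitrary (ker(I - K) = span{(1, -3, -1)}, dimension 1).

K has rank 1, so it is an outer product K = u v^T: every row of K is a multiple of one row vector. Reading off the entries, u = (1, -3, -1) and v = (-4, -1, -2) (row i of K equals u_i·v^T). A rank-one matrix u v^T satisfies K u = u (v·u) and kills the (2)-dimensional subspace v^⊥, so its characteristic polynomial is lambda^2 (lambda - v·u) with v·u = tr K = 1. Hence the eigenvalues of I - K are 1 (multiplicity 2) and 1 - (1) = 0, so det(I - K) = 0. (Direct check: I - K =
[[5, 1, 2],
 [-12, -2, -6],
 [-4, -1, -1]]
has determinant 0.) So 1 is an eigenvalue of K and (I - K) is not invertible. The finite-dimensional Fredholm alternative says: either (I - K) is invertible, or ker(I - K) ≠ {0} and then range(I - K) = ker((I - K)^*)^⊥, with dim ker(I - K) = dim ker((I - K)^*). We are in the second case, so we need both kernels. Kernel of I - K: (I - K) u = u - u (v·u) = u - u = 0, so ker(I - K) = span{u} = span{(1, -3, -1)} (it is exactly 1-dimensional because rank(I - K) = 2). Kernel of the adjoint: K is real, so (I - K)^* = I - K^T = I - v u^T, and (I - v u^T) v = v - v (u·v) = 0; hence ker((I - K)^*) = span{v} = span{(-4, -1, -2)}. Therefore (I - K) x = y is solvable iff <y, v> = 0, i.e. iff -4y_1 - y_2 - 2y_3 = 0. When this holds, K y = u (v·y) = 0, so (I - K) y = y and x = y is a particular solution; the full solution set is the line x = y + c·u = y + c·(1, -3, -1), c ∈ C.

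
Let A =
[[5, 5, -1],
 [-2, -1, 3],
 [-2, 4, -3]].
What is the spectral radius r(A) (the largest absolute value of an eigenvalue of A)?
r(A) ≈ 5.6658

The eigenvalues of A are the roots of its characteristic polynomial. With M = A (coefficients from the trace, the sum of principal 2x2 minors, and det A):
  p(λ) = det(λ I - M) = λ^3 - λ^2 - 21λ + 95.
No integer candidate from the rational root theorem (±divisors of 95) is a root, so the roots are irrational. The cubic discriminant is Δ = -169900 < 0, so there is one real root and a complex-conjugate pair. p(-6) = -31 and p(-5) = 50 have opposite signs, so a root lies in (-6, -5); Newton's method refines it to λ ≈ -5.6658. Dividing out (λ - (-5.6658)) leaves approximately λ^2 - 6.6658λ + 16.7672. For λ^2 - 6.6658λ + 16.7672 the discriminant is -22.6359. It is negative, so the remaining roots are the complex-conjugate pair λ ≈ 3.3329 ± 2.3789i. Their product equals the constant term, so |λ|^2 ≈ 16.7672 and |λ| ≈ 4.0948.
Thus the eigenvalues (to 4 decimals) are -5.6658 (modulus 5.6658); 3.3329 ± 2.3789i (modulus 4.0948). The spectral radius is the largest modulus: r(A) ≈ 5.6658. (Cross-check: r(A) ≤ ||A||_2 ≈ 8.0604; equality holds whenever A is normal, though it can also hold for some non-normal A.)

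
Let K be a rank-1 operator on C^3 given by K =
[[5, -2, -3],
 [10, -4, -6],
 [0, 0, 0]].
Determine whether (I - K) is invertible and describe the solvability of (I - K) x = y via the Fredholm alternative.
(I - K) is singular (det(I - K) = 0, i.e. 1 ∈ sigma(K)). (I - K) x = y is solvable iff y ⊥ ker((I - K)^*) = span{(5, -2, -3)}, i.e. iff 5y_1 - 2y_2 - 3y_3 = 0. When solvable, the solutions are x = y + c·(1, 2, 0), c arbitrary (ker(I - K) = span{(1, 2, 0)}, dimension 1).

K has rank 1, so it is an outer product K = u v^T: every row of K is a multiple of one row vector. Reading off the entries, u = (1, 2, 0) and v = (5, -2, -3) (row i of K equals u_i·v^T). A rank-one matrix u v^T satisfies K u = u (v·u) and kills the (2)-dimensional subspace v^⊥, so its characteristic polynomial is lambda^2 (lambda - v·u) with v·u = tr K = 1. Hence the eigenvalues of I - K are 1 (multiplicity 2) and 1 - (1) = 0, so det(I - K) = 0. (Direct check: I - K =
[[-4, 2, 3],
 [-10, 5, 6],
 [0, 0, 1]]
has determinant 0.) So 1 is an eigenvalue of K and (I - K) is not invertible. The finite-dimensional Fredholm alternative says: either (I - K) is invertible, or ker(I - K) ≠ {0} and then range(I - K) = ker((I - K)^*)^⊥, with dim ker(I - K) = dim ker((I - K)^*). We are in the second case, so we need both kernels. Kernel of I - K: (I - K) u = u - u (v·u) = u - u = 0, so ker(I - K) = span{u} = span{(1, 2, 0)} (it is exactly 1-dimensional because rank(I - K) = 2). Kernel of the adjoint: K is real, so (I - K)^* = I - K^T = I - v u^T, and (I - v u^T) v = v - v (u·v) = 0; hence ker((I - K)^*) = span{v} = span{(5, -2, -3)}. Therefore (I - K) x = y is solvable iff <y, v> = 0, i.e. iff 5y_1 - 2y_2 - 3y_3 = 0. When this holds, K y = u (v·y) = 0, so (I - K) y = y and x = y is a particular solution; the full solution set is the line x = y + c·u = y + c·(1, 2, 0), c ∈ C.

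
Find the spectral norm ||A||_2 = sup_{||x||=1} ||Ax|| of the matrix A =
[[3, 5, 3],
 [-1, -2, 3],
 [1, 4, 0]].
||A||_2 ≈ 7.6089 (= sqrt(largest eigenvalue of A^T A))

||A||_2 = sigma_max(A) = sqrt(lambda_max(A^T A)). Form the symmetric matrix M = A^T A =
[[11, 21, 6],
 [21, 45, 9],
 [6, 9, 18]].
Its characteristic polynomial (trace, sum of principal 2x2 minors, determinant of M give the coefficients) is
  p(λ) = det(λ I - M) = λ^3 - 74λ^2 + 945λ - 729.
No integer candidate from the rational root theorem (±divisors of 729) is a root, so the roots are irrational. The cubic discriminant is Δ = 1236209769 > 0, so there are three distinct real roots. p(0) = -729 and p(1) = 143 have opposite signs, so a root lies in (0, 1); Newton's method refines it to λ ≈ 0.824. p(15) = 171 and p(16) = -457 have opposite signs, so a root lies in (15, 16); Newton's method refines it to λ ≈ 15.2812. p(57) = -2097 and p(58) = 257 have opposite signs, so a root lies in (57, 58); Newton's method refines it to λ ≈ 57.8948. Check (Vieta): the three roots sum to 74, matching tr M = 74.
So the eigenvalues of A^T A are ≈ 0.824, 15.2812, 57.8948 (all ≥ 0, as they must be for A^T A). The largest is λ_max ≈ 57.8948, hence ||A||_2 = sqrt(λ_max) ≈ 7.6089.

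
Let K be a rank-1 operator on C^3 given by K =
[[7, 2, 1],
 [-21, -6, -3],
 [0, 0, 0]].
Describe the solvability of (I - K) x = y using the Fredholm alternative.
(I - K) is singular (det(I - K) = 0, i.e. 1 ∈ sigma(K)). (I - K) x = y is solvable iff y ⊥ ker((I - K)^*) = span{(7, 2, 1)}, i.e. iff 7y_1 + 2y_2 + y_3 = 0. When solvable, the solutions are x = y + c·(1, -3, 0), c arbitrary (ker(I - K) = span{(1, -3, 0)}, dimension 1).

K has rank 1, so it is an outer product K = u v^T: every row of K is a multiple of one row vector. Reading off the entries, u = (1, -3, 0) and v = (7, 2, 1) (row i of K equals u_i·v^T). A rank-one matrix u v^T satisfies K u = u (v·u) and kills the (2)-dimensional subspace v^⊥, so its characteristic polynomial is lambda^2 (lambda - v·u) with v·u = tr K = 1. Hence the eigenvalues of I - K are 1 (multiplicity 2) and 1 - (1) = 0, so det(I - K) = 0. (Direct check: I - K =
[[-6, -2, -1],
 [21, 7, 3],
 [0, 0, 1]]
has determinant 0.) So 1 is an eigenvalue of K and (I - K) is not invertible. The finite-dimensional Fredholm alternative says: either (I - K) is invertible, or ker(I - K) ≠ {0} and then range(I - K) = ker((I - K)^*)^⊥, with dim ker(I - K) = dim ker((I - K)^*). We are in the second case, so we need both kernels. Kernel of I - K: (I - K) u = u - u (v·u) = u - u = 0, so ker(I - K) = span{u} = span{(1, -3, 0)} (it is exactly 1-dimensional because rank(I - K) = 2). Kernel of the adjoint: K is real, so (I - K)^* = I - K^T = I - v u^T, and (I - v u^T) v = v - v (u·v) = 0; hence ker((I - K)^*) = span{v} = span{(7, 2, 1)}. Therefore (I - K) x = y is solvable iff <y, v> = 0, i.e. iff 7y_1 + 2y_2 + y_3 = 0. When this holds, K y = u (v·y) = 0, so (I - K) y = y and x = y is a particular solution; the full solution set is the line x = y + c·u = y + c·(1, -3, 0), c ∈ C.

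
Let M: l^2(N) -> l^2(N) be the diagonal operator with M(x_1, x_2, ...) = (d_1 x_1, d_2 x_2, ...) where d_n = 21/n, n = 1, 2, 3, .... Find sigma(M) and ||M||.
sigma(M) = {21/n : n ≥ 1} ∪ {0}; ||M|| = 21

A bounded diagonal operator on l^2 with diagonal entries d_n has spectrum equal to the closure of {d_n : n ≥ 1}: every d_n is an eigenvalue (with eigenvector e_n), so {d_n} ⊂ sigma(M); the spectrum is closed, so its closure is too; and for lambda not in the closure, (M - lambda I) has bounded inverse (the diagonal entries 1/(d_n - lambda) are bounded). For our sequence d_n = 21/n, n = 1, 2, 3, ...:
  - {d_n} = {21/n : n ≥ 1}; the only limit point is 0
  - closure = {21/n : n ≥ 1} ∪ {0}
For the norm: a diagonal operator has ||M|| = sup_n |d_n|. Here d_n = 21/n is positive and decreasing, so sup_n |d_n| = d_1 = 21. So ||M|| = 21.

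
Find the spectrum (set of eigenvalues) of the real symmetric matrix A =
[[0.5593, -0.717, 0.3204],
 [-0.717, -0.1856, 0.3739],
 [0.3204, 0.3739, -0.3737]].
sigma(A) ≈ {-1, 0, 1}

A is real symmetric, so its spectrum consists of real eigenvalues. Expanding the characteristic polynomial of the displayed matrix gives
  det(λ I - A) = p(λ) = λ^3 + (0)λ^2 + (-1)λ + (0).
Solving p(λ) = 0 yields eigenvalues ≈ -1, 0, 1. (A is shown rounded to 4 decimals, so these recover the underlying integer eigenvalues to within that precision.)
Verification: the trace of A = 0 equals the sum of eigenvalues 0, and det(A) ≈ -0.0000 matches the eigenvalue product 0.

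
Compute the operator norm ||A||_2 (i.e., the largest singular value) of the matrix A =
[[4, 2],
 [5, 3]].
||A||_2 = sqrt((54 + sqrt(2900))/2) ≈ 7.3434 (= sqrt(largest eigenvalue of A^T A))

||A||_2 = sigma_max(A) = sqrt(lambda_max(A^T A)). Form the symmetric matrix M = A^T A =
[[41, 23],
 [23, 13]].
Its characteristic polynomial (trace, determinant of M give the coefficients) is
  p(λ) = det(λ I - M) = λ^2 - 54λ + 4.
For λ^2 - 54λ + 4 the discriminant is 2900. It is nonnegative but not a perfect square, so the roots are real and irrational: λ = (54 ± sqrt(2900))/2 ≈ 53.9258, 0.0742.
So the eigenvalues of A^T A are ≈ 0.0742, 53.9258 (all ≥ 0, as they must be for A^T A). The largest is λ_max = (54 + sqrt(2900))/2 ≈ 53.9258, hence ||A||_2 = sqrt(λ_max) = sqrt((54 + sqrt(2900))/2) ≈ 7.3434.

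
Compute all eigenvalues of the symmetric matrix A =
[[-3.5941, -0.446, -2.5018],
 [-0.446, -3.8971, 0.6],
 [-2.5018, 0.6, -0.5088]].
sigma(A) ≈ {-5, -4, 1}

A is real symmetric, so its spectrum consists of real eigenvalues. Expanding the characteristic polynomial of the displayed matrix gives
  det(λ I - A) = p(λ) = λ^3 + (8)λ^2 + (11)λ + (-20).
Solving p(λ) = 0 yields eigenvalues ≈ -5, -4, 1. (A is shown rounded to 4 decimals, so these recover the underlying integer eigenvalues to within that precision.)
Verification: the trace of A = -8 equals the sum of eigenvalues -8, and det(A) ≈ 19.9995 matches the eigenvalue product 20.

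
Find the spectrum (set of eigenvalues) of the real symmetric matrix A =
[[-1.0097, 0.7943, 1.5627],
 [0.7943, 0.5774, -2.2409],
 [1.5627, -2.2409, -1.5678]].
sigma(A) ≈ {-4, 0, 2}

A is real symmetric, so its spectrum consists of real eigenvalues. Expanding the characteristic polynomial of the displayed matrix gives
  det(λ I - A) = p(λ) = λ^3 + (2)λ^2 + (-8)λ + (0).
Solving p(λ) = 0 yields eigenvalues ≈ -4, 0, 2. (A is shown rounded to 4 decimals, so these recover the underlying integer eigenvalues to within that precision.)
Verification: the trace of A = -2 equals the sum of eigenvalues -2, and det(A) ≈ 0.0004 matches the eigenvalue product 0.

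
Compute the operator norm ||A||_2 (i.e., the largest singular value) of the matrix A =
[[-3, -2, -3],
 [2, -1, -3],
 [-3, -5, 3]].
||A||_2 ≈ 6.9786 (= sqrt(largest eigenvalue of A^T A))

||A||_2 = sigma_max(A) = sqrt(lambda_max(A^T A)). Form the symmetric matrix M = A^T A =
[[22, 19, -6],
 [19, 30, -6],
 [-6, -6, 27]].
Its characteristic polynomial (trace, sum of principal 2x2 minors, determinant of M give the coefficients) is
  p(λ) = det(λ I - M) = λ^3 - 79λ^2 + 1631λ - 7569.
No integer candidate from the rational root theorem (±divisors of 7569) is a root, so the roots are irrational. The cubic discriminant is Δ = 327747584 > 0, so there are three distinct real roots. p(6) = -411 and p(7) = 320 have opposite signs, so a root lies in (6, 7); Newton's method refines it to λ ≈ 6.5421. p(23) = 320 and p(24) = -105 have opposite signs, so a root lies in (23, 24); Newton's method refines it to λ ≈ 23.7565. p(48) = -705 and p(49) = 320 have opposite signs, so a root lies in (48, 49); Newton's method refines it to λ ≈ 48.7014. Check (Vieta): the three roots sum to 79, matching tr M = 79.
So the eigenvalues of A^T A are ≈ 6.5421, 23.7565, 48.7014 (all ≥ 0, as they must be for A^T A). The largest is λ_max ≈ 48.7014, hence ||A||_2 = sqrt(λ_max) ≈ 6.9786.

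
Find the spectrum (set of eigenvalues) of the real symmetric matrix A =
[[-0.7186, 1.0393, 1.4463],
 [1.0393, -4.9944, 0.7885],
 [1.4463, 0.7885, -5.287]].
sigma(A) ≈ {-6, -5, 0}

A is real symmetric, so its spectrum consists of real eigenvalues. Expanding the characteristic polynomial of the displayed matrix gives
  det(λ I - A) = p(λ) = λ^3 + (11)λ^2 + (30)λ + (0).
Solving p(λ) = 0 yields eigenvalues ≈ -6, -5, 0. (A is shown rounded to 4 decimals, so these recover the underlying integer eigenvalues to within that precision.)
Verification: the trace of A = -11 equals the sum of eigenvalues -11, and det(A) ≈ 0.0002 matches the eigenvalue product 0.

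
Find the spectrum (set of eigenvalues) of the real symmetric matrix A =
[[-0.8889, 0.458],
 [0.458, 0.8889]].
sigma(A) ≈ {-1, 1}

A is real symmetric, so its spectrum consists of real eigenvalues. Expanding the characteristic polynomial of the displayed matrix gives
  det(λ I - A) = p(λ) = λ^2 + (0)λ + (-1).
Solving p(λ) = 0 yields eigenvalues ≈ -1, 1. (A is shown rounded to 4 decimals, so these recover the underlying integer eigenvalues to within that precision.)
Verification: the trace of A = 0 equals the sum of eigenvalues 0, and det(A) ≈ -0.9999 matches the eigenvalue product -1.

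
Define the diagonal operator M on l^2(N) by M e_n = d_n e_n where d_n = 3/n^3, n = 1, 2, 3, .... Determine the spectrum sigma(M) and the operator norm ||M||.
sigma(M) = {3/n^3 : n ≥ 1} ∪ {0}; ||M|| = 3

A bounded diagonal operator on l^2 with diagonal entries d_n has spectrum equal to the closure of {d_n : n ≥ 1}: every d_n is an eigenvalue (with eigenvector e_n), so {d_n} ⊂ sigma(M); the spectrum is closed, so its closure is too; and for lambda not in the closure, (M - lambda I) has bounded inverse (the diagonal entries 1/(d_n - lambda) are bounded). For our sequence d_n = 3/n^3, n = 1, 2, 3, ...:
  - {d_n} = {3/n^3 : n ≥ 1}; the only limit point is 0
  - closure = {3/n^3 : n ≥ 1} ∪ {0}
For the norm: a diagonal operator has ||M|| = sup_n |d_n|. Here d_n = 3/n^3 is positive and decreasing, so sup_n |d_n| = d_1 = 3. So ||M|| = 3.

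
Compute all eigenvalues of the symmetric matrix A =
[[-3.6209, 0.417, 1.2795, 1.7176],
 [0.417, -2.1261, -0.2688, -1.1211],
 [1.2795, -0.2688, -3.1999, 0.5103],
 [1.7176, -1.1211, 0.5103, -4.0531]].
sigma(A) ≈ {-6, -4, -2, -1}

A is real symmetric, so its spectrum consists of real eigenvalues. Expanding the characteristic polynomial of the displayed matrix gives
  det(λ I - A) = p(λ) = λ^4 + (13)λ^3 + (56)λ^2 + (92)λ + (48).
Solving p(λ) = 0 yields eigenvalues ≈ -6, -4, -2, -1. (A is shown rounded to 4 decimals, so these recover the underlying integer eigenvalues to within that precision.)
Verification: the trace of A = -13 equals the sum of eigenvalues -13, and det(A) ≈ 48.0007 matches the eigenvalue product 48.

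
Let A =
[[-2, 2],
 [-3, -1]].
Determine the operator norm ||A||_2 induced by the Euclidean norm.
||A||_2 = sqrt((18 + sqrt(68))/2) ≈ 3.6226 (= sqrt(largest eigenvalue of A^T A))

||A||_2 = sigma_max(A) = sqrt(lambda_max(A^T A)). Form the symmetric matrix M = A^T A =
[[13, -1],
 [-1, 5]].
Its characteristic polynomial (trace, determinant of M give the coefficients) is
  p(λ) = det(λ I - M) = λ^2 - 18λ + 64.
For λ^2 - 18λ + 64 the discriminant is 68. It is nonnegative but not a perfect square, so the roots are real and irrational: λ = (18 ± sqrt(68))/2 ≈ 13.1231, 4.8769.
So the eigenvalues of A^T A are ≈ 4.8769, 13.1231 (all ≥ 0, as they must be for A^T A). The largest is λ_max = (18 + sqrt(68))/2 ≈ 13.1231, hence ||A||_2 = sqrt(λ_max) = sqrt((18 + sqrt(68))/2) ≈ 3.6226.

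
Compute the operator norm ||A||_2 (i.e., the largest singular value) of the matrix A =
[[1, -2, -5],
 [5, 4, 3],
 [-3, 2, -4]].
||A||_2 ≈ 8.5253 (= sqrt(largest eigenvalue of A^T A))

||A||_2 = sigma_max(A) = sqrt(lambda_max(A^T A)). Form the symmetric matrix M = A^T A =
[[35, 12, 22],
 [12, 24, 14],
 [22, 14, 50]].
Its characteristic polynomial (trace, sum of principal 2x2 minors, determinant of M give the coefficients) is
  p(λ) = det(λ I - M) = λ^3 - 109λ^2 + 2966λ - 23716.
No integer candidate from the rational root theorem (±divisors of 23716) is a root, so the roots are irrational. The cubic discriminant is Δ = 122135956 > 0, so there are three distinct real roots. p(16) = -68 and p(17) = 118 have opposite signs, so a root lies in (16, 17); Newton's method refines it to λ ≈ 16.2984. p(20) = 4 and p(21) = -238 have opposite signs, so a root lies in (20, 21); Newton's method refines it to λ ≈ 20.0205. p(72) = -1972 and p(73) = 958 have opposite signs, so a root lies in (72, 73); Newton's method refines it to λ ≈ 72.6811. Check (Vieta): the three roots sum to 109, matching tr M = 109.
So the eigenvalues of A^T A are ≈ 16.2984, 20.0205, 72.6811 (all ≥ 0, as they must be for A^T A). The largest is λ_max ≈ 72.6811, hence ||A||_2 = sqrt(λ_max) ≈ 8.5253.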